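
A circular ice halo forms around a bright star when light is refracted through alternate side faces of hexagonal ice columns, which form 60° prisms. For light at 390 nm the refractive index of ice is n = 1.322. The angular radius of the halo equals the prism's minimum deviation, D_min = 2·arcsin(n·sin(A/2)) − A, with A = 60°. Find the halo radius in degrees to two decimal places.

22.75°

n·sin(A/2) = 1.322 × sin 30° = 1.322 × 0.5000 = 0.6610.
D_min = 2·arcsin(0.6610) − 60° = 2 × 41.376° − 60° = 22.752°.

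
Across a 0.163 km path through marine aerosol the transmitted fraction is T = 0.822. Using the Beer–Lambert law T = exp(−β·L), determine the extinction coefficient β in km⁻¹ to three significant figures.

1.20 km⁻¹

Beer–Lambert: T = exp(−βL) ⇒ β = −ln(T)/L = −ln(0.822)/0.163 = 0.1960/0.163 = 1.203 km⁻¹.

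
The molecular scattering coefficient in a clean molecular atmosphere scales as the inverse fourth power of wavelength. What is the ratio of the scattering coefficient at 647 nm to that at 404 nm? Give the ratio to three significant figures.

0.152

Rayleigh scattering ∝ λ⁻⁴, so the ratio of coefficients is the inverse fourth power of the wavelength ratio.
σ(647)/σ(404) = (404/647)⁴ = (0.6244)⁴ = 0.152.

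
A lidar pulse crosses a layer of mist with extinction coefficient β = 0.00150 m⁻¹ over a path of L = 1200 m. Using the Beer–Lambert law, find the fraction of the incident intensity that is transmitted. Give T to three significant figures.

0.165

τ = β·L = 0.00150 × 1200 = 1.8000.
T = exp(−1.8000) = 0.1653.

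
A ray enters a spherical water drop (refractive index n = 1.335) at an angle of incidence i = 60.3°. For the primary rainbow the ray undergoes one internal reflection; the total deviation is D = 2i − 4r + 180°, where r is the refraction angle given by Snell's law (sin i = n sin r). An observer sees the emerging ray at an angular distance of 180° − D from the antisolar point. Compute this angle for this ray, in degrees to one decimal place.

41.8°

sin r = sin 60.3° / 1.335 = 0.8686/1.335 = 0.6507; r = 40.59°.
D = 2·60.3° − 4·40.59° + 180° = 120.60° − 162.37° + 180° = 138.23°.
Angle from antisolar point = 180° − D = 41.77°.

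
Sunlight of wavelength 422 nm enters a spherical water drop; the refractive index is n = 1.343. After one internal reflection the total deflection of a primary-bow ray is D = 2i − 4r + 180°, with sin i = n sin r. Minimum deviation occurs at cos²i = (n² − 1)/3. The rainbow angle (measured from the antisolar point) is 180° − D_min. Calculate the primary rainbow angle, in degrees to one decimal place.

cos²i = (1.80365 − 1)/3 = 0.26788; i = arccos(0.51757) = 58.830°.
sin r = sin 58.830°/1.343 = 0.63711; r = 39.577°.
D_min = 2·58.830° − 4·39.577° + 180° = 139.354°.
Rainbow angle = 180° − D_min = 40.646°.

40.6°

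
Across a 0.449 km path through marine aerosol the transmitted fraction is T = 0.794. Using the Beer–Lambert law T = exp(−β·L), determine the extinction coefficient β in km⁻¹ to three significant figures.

0.514 km⁻¹

Beer–Lambert: T = exp(−βL) ⇒ β = −ln(T)/L = −ln(0.794)/0.449 = 0.2307/0.449 = 0.5137 km⁻¹.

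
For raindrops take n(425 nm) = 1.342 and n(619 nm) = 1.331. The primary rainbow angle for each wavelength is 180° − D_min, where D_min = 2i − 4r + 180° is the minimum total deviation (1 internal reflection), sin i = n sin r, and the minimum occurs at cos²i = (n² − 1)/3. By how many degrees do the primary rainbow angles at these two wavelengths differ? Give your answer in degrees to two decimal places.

1.58°

At 425 nm (n = 1.342): cos²i = 0.26699 → i = 58.888°, r = 39.641°, D_min = 139.213°, rainbow angle = 40.787°.
At 619 nm (n = 1.331): cos²i = 0.25719 → i = 59.527°, r = 40.356°, D_min = 137.630°, rainbow angle = 42.370°.
Angular width = |40.787° − 42.370°| = 1.583°.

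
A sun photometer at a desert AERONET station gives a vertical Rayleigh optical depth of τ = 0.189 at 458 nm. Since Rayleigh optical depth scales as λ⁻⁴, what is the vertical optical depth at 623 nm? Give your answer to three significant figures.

τ(623 nm) = τ(458 nm) × (458/623)⁴ = 0.189 × (0.7352)⁴ = 0.189 × 0.2921 = 0.0552.

0.0552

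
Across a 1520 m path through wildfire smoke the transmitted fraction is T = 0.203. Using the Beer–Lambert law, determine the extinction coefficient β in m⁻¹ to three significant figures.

0.00105 m⁻¹

Beer–Lambert: T = exp(−βL) ⇒ β = −ln(T)/L = −ln(0.203)/1520 = 1.5945/1520 = 0.001049 m⁻¹.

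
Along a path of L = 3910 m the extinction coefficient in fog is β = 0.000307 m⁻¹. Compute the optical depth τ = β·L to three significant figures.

τ = β·L = 0.000307 × 3910 = 1.2004.

1.20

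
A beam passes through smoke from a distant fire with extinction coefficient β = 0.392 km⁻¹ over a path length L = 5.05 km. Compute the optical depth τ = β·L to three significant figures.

τ = β·L = 0.392 × 5.05 = 1.9796.

1.98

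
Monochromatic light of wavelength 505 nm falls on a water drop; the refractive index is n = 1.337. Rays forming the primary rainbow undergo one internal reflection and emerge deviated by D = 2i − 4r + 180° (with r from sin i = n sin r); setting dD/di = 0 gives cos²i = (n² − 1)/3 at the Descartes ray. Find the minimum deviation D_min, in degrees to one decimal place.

cos²i = (1.78757 − 1)/3 = 0.26252; i = arccos(0.51237) = 59.178°.
sin r = sin 59.178°/1.337 = 0.64231; r = 39.964°.
D_min = 2·59.178° − 4·39.964° + 180° = 138.500°.

138.5°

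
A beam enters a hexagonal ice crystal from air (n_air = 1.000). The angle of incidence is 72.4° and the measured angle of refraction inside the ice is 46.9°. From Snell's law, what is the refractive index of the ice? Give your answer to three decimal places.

n = sin θ_i / sin θ_r = sin 72.4° / sin 46.9° = 0.9532 / 0.7302 = 1.3055.

1.305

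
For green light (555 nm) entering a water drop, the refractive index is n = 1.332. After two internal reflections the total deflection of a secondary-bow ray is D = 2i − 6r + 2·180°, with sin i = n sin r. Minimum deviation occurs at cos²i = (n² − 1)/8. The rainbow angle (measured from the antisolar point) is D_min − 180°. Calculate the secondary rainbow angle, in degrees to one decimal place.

50.6°

cos²i = (1.77422 − 1)/8 = 0.09678; i = arccos(0.31109) = 71.875°.
sin r = sin 71.875°/1.332 = 0.71350; r = 45.520°.
D_min = 2·71.875° − 6·45.520° + 360° = 230.628°.
Rainbow angle = D_min − 180° = 50.628°.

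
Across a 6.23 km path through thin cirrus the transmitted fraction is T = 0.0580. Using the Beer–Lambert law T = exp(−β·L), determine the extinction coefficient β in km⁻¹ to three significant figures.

Beer–Lambert: T = exp(−βL) ⇒ β = −ln(T)/L = −ln(0.0580)/6.23 = 2.8473/6.23 = 0.457 km⁻¹.

0.457 km⁻¹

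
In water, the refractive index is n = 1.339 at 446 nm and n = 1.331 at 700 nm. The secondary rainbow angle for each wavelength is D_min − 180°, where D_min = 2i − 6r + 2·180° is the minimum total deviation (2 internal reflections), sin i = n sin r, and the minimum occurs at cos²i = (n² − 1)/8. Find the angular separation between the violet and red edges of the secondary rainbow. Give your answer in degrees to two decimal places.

2.09°

At 446 nm (n = 1.339): cos²i = 0.09912 → i = 71.650°, r = 45.141°, D_min = 232.451°, rainbow angle = 52.451°.
At 700 nm (n = 1.331): cos²i = 0.09645 → i = 71.907°, r = 45.575°, D_min = 230.365°, rainbow angle = 50.365°.
Angular width = |52.451° − 50.365°| = 2.086°.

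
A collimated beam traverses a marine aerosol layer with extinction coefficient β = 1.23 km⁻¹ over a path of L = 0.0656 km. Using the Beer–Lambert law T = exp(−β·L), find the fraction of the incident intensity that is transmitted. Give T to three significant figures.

τ = β·L = 1.23 × 0.0656 = 0.0807.
T = exp(−0.0807) = 0.9225.

0.922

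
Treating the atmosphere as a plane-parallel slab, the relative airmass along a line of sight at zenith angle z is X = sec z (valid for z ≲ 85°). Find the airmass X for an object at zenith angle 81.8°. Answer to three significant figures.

X = sec z = 1/cos 81.8° = 1/0.1426 = 7.0112.

7.01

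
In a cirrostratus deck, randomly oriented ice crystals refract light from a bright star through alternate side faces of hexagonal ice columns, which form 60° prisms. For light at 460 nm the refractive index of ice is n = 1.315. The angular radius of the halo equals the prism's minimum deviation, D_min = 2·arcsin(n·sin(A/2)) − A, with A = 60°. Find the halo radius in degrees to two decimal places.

22.22°

n·sin(A/2) = 1.315 × sin 30° = 1.315 × 0.5000 = 0.6575.
D_min = 2·arcsin(0.6575) − 60° = 2 × 41.109° − 60° = 22.219°.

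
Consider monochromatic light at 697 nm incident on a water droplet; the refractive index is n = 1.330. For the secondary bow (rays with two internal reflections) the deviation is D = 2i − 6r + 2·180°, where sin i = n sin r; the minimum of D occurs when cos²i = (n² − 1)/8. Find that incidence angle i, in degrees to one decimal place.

cos²i = (1.330² − 1)/8 = (1.76890 − 1)/8 = 0.09611.
cos i = 0.31002, so i = 71.940°.

71.9°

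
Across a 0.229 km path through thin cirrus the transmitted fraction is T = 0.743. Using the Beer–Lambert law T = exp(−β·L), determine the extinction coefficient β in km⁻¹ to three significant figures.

1.30 km⁻¹

Beer–Lambert: T = exp(−βL) ⇒ β = −ln(T)/L = −ln(0.743)/0.229 = 0.2971/0.229 = 1.297 km⁻¹.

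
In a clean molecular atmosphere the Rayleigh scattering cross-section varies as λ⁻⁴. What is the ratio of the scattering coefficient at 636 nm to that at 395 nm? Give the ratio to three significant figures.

Rayleigh scattering ∝ λ⁻⁴, so the ratio of coefficients is the inverse fourth power of the wavelength ratio.
σ(636)/σ(395) = (395/636)⁴ = (0.6211)⁴ = 0.1488.

0.149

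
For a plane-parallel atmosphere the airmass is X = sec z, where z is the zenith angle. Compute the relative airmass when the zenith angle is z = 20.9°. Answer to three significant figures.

X = sec z = 1/cos 20.9° = 1/0.9342 = 1.0704.

1.07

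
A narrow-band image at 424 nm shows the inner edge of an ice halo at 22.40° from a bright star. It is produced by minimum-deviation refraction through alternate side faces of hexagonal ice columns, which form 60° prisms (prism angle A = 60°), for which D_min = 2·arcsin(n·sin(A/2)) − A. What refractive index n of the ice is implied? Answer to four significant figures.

1.317

Rearranging: n = sin((D_min + A)/2) / sin(A/2).
(D_min + A)/2 = (22.40° + 60°)/2 = 41.200°.
n = sin 41.200° / sin 30° = 0.6587 / 0.5000 = 1.3174.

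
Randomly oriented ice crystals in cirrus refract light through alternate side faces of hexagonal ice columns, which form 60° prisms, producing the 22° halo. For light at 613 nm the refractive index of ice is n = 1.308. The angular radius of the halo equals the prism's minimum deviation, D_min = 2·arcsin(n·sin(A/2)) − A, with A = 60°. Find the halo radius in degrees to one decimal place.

21.7°

n·sin(A/2) = 1.308 × sin 30° = 1.308 × 0.5000 = 0.6540.
D_min = 2·arcsin(0.6540) − 60° = 2 × 40.844° − 60° = 21.688°.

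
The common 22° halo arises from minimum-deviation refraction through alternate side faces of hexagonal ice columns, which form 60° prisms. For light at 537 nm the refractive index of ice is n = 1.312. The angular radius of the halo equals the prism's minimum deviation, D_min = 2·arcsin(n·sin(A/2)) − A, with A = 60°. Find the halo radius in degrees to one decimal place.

n·sin(A/2) = 1.312 × sin 30° = 1.312 × 0.5000 = 0.6560.
D_min = 2·arcsin(0.6560) − 60° = 2 × 40.996° − 60° = 21.991°.

22.0°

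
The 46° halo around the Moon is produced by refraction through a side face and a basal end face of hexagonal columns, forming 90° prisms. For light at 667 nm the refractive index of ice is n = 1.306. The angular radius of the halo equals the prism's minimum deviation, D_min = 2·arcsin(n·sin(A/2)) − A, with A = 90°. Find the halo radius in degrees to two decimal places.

44.88°

n·sin(A/2) = 1.306 × sin 45° = 1.306 × 0.7071 = 0.9235.
D_min = 2·arcsin(0.9235) − 90° = 2 × 67.440° − 90° = 44.881°.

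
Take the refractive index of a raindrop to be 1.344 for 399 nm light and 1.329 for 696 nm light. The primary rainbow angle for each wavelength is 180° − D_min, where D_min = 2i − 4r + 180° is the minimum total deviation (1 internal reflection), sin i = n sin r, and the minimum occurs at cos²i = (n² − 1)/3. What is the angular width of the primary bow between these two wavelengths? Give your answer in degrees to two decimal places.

At 399 nm (n = 1.344): cos²i = 0.26878 → i = 58.772°, r = 39.512°, D_min = 139.495°, rainbow angle = 40.505°.
At 696 nm (n = 1.329): cos²i = 0.25541 → i = 59.643°, r = 40.487°, D_min = 137.337°, rainbow angle = 42.663°.
Angular width = |40.505° − 42.663°| = 2.158°.

2.16°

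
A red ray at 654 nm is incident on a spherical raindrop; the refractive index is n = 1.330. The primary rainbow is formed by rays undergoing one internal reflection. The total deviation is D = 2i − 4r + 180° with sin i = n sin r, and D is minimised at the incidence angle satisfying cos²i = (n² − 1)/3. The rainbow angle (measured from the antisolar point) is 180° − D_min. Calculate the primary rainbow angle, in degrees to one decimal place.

42.5°

cos²i = (1.76890 − 1)/3 = 0.25630; i = arccos(0.50626) = 59.585°.
sin r = sin 59.585°/1.330 = 0.64841; r = 40.422°.
D_min = 2·59.585° − 4·40.422° + 180° = 137.484°.
Rainbow angle = 180° − D_min = 42.516°.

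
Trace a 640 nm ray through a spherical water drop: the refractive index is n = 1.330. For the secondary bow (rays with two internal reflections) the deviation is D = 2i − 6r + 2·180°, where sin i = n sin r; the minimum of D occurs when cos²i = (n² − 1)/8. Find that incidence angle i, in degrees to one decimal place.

cos²i = (1.330² − 1)/8 = (1.76890 − 1)/8 = 0.09611.
cos i = 0.31002, so i = 71.940°.

71.9°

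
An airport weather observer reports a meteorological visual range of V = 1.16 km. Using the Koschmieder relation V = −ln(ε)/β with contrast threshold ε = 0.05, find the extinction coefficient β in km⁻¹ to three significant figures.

2.58 km⁻¹

β = −ln(0.05) / V = 2.996 / 1.16 = 2.5825 km⁻¹.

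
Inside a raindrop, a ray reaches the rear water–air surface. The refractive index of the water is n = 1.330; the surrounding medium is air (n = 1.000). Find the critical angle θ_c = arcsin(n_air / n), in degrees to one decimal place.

48.8°

sin θ_c = n_air / n = 1.000 / 1.330 = 0.7519.
θ_c = arcsin(0.7519) = 48.75°.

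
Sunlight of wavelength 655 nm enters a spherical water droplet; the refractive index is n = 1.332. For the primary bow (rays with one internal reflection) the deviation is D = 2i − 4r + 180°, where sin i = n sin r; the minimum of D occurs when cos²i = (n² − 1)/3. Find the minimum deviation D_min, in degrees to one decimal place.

cos²i = (1.77422 − 1)/3 = 0.25807; i = arccos(0.50801) = 59.469°.
sin r = sin 59.469°/1.332 = 0.64666; r = 40.290°.
D_min = 2·59.469° − 4·40.290° + 180° = 137.776°.

137.8°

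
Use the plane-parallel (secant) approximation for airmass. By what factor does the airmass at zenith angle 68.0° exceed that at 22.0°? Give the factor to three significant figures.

2.48

X(68.0°)/X(22.0°) = sec 68.0° / sec 22.0° = cos 22.0° / cos 68.0° = 0.9272/0.3746 = 2.4751.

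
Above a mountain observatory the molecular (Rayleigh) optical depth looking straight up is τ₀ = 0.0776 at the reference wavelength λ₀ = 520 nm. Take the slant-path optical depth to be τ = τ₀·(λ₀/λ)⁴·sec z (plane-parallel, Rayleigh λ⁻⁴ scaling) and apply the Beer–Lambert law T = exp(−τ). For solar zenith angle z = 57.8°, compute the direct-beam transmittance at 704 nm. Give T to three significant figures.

0.958

sec 57.8° = 1.8766.
τ = 0.0776 × (520/704)⁴ × 1.8766 = 0.0776 × 0.2977 × 1.8766 = 0.0433.
T = exp(−0.0433) = 0.9576.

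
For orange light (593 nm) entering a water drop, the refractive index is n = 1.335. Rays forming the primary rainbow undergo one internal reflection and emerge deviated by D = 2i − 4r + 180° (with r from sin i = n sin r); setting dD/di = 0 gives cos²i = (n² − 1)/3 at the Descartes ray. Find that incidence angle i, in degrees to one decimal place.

59.3°

cos²i = (1.335² − 1)/3 = (1.78222 − 1)/3 = 0.26074.
cos i = 0.51063, so i = 59.294°.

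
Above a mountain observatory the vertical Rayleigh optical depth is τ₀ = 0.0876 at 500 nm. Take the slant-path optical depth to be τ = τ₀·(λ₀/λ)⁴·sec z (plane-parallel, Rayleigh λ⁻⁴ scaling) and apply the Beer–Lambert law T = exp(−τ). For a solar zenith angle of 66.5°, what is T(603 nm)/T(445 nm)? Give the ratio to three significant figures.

Airmass: sec 66.5° = 2.5078.
τ(603 nm) = 0.0876 × (500/603)⁴ × 2.5078 = 0.0876 × 0.4727 × 2.5078 = 0.1039.
τ(445 nm) = 0.0876 × (500/445)⁴ × 2.5078 = 0.0876 × 1.5938 × 2.5078 = 0.3501.
T(603)/T(445) = exp(τ_B − τ_A) = exp(0.2463) = 1.2793.

1.28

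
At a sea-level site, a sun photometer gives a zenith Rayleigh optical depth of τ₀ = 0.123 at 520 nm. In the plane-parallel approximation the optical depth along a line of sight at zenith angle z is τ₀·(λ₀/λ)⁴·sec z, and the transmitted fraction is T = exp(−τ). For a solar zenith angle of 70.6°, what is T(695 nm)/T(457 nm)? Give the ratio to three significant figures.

1.66

Airmass: sec 70.6° = 3.0106.
τ(695 nm) = 0.123 × (520/695)⁴ × 3.0106 = 0.123 × 0.3134 × 3.0106 = 0.1160.
τ(457 nm) = 0.123 × (520/457)⁴ × 3.0106 = 0.123 × 1.6763 × 3.0106 = 0.6207.
T(695)/T(457) = exp(τ_B − τ_A) = exp(0.5047) = 1.6565.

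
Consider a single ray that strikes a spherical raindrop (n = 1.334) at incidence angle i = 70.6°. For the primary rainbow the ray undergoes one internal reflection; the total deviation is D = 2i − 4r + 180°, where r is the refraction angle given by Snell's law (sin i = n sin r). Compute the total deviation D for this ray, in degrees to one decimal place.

sin r = sin 70.6° / 1.334 = 0.9432/1.334 = 0.7071; r = 45.00°.
D = 2·70.6° − 4·45.00° + 180° = 141.20° − 179.99° + 180° = 141.21°.

141.2°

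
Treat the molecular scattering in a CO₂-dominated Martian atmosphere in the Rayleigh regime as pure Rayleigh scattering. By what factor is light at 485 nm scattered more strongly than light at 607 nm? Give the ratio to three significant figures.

2.45

Rayleigh scattering ∝ λ⁻⁴, so the ratio of coefficients is the inverse fourth power of the wavelength ratio.
σ(485)/σ(607) = (607/485)⁴ = (1.2515)⁴ = 2.454.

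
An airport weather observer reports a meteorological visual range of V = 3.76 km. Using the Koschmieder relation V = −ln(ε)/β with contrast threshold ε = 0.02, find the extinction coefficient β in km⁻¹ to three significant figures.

β = −ln(0.02) / V = 3.912 / 3.76 = 1.0404 km⁻¹.

1.04 km⁻¹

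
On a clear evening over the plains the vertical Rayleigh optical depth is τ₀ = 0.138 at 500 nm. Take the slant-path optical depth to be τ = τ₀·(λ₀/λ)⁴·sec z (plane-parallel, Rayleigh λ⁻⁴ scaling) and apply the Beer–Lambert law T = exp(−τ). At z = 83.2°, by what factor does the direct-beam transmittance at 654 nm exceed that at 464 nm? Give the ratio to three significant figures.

3.23

Airmass: sec 83.2° = 8.4457.
τ(654 nm) = 0.138 × (500/654)⁴ × 8.4457 = 0.138 × 0.3416 × 8.4457 = 0.3982.
τ(464 nm) = 0.138 × (500/464)⁴ × 8.4457 = 0.138 × 1.3484 × 8.4457 = 1.5715.
T(654)/T(464) = exp(τ_B − τ_A) = exp(1.1733) = 3.2328.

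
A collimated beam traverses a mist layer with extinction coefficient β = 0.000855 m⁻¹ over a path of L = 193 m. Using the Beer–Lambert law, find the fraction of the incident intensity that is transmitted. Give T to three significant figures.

0.848

τ = β·L = 0.000855 × 193 = 0.1650.
T = exp(−0.1650) = 0.8479.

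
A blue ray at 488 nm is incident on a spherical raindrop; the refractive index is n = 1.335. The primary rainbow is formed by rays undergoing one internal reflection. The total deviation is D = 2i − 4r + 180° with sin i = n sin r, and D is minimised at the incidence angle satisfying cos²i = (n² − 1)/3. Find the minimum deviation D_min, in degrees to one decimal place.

138.2°

cos²i = (1.78222 − 1)/3 = 0.26074; i = arccos(0.51063) = 59.294°.
sin r = sin 59.294°/1.335 = 0.64405; r = 40.094°.
D_min = 2·59.294° − 4·40.094° + 180° = 138.212°.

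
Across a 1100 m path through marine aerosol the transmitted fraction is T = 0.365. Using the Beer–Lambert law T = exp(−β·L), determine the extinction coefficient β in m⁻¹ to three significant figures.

Beer–Lambert: T = exp(−βL) ⇒ β = −ln(T)/L = −ln(0.365)/1100 = 1.0079/1100 = 0.0009162 m⁻¹.

0.000916 m⁻¹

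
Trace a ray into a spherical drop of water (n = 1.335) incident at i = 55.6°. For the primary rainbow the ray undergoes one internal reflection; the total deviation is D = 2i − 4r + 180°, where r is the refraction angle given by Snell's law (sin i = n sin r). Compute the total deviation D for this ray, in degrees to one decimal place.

sin r = sin 55.6° / 1.335 = 0.8251/1.335 = 0.6181; r = 38.17°.
D = 2·55.6° − 4·38.17° + 180° = 111.20° − 152.70° + 180° = 138.50°.

138.5°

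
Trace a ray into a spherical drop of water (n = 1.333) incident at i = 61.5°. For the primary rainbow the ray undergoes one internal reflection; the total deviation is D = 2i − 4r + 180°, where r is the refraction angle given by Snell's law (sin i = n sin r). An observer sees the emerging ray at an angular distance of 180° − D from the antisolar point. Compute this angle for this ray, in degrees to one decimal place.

42.0°

sin r = sin 61.5° / 1.333 = 0.8788/1.333 = 0.6593; r = 41.24°.
D = 2·61.5° − 4·41.24° + 180° = 123.00° − 164.98° + 180° = 138.02°.
Angle from antisolar point = 180° − D = 41.98°.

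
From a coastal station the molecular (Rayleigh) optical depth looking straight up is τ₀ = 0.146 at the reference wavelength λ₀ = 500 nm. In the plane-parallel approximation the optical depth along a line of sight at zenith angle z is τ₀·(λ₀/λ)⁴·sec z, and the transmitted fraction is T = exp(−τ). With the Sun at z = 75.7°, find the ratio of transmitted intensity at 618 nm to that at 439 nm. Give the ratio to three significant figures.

Airmass: sec 75.7° = 4.0486.
τ(618 nm) = 0.146 × (500/618)⁴ × 4.0486 = 0.146 × 0.4285 × 4.0486 = 0.2533.
τ(439 nm) = 0.146 × (500/439)⁴ × 4.0486 = 0.146 × 1.6828 × 4.0486 = 0.9947.
T(618)/T(439) = exp(τ_B − τ_A) = exp(0.7414) = 2.0989.

2.10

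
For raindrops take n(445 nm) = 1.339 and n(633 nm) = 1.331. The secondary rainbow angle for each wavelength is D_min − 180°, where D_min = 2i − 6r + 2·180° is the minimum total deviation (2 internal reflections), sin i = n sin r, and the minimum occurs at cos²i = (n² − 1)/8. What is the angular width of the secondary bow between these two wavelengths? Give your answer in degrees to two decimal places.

2.09°

At 445 nm (n = 1.339): cos²i = 0.09912 → i = 71.650°, r = 45.141°, D_min = 232.451°, rainbow angle = 52.451°.
At 633 nm (n = 1.331): cos²i = 0.09645 → i = 71.907°, r = 45.575°, D_min = 230.365°, rainbow angle = 50.365°.
Angular width = |52.451° − 50.365°| = 2.086°.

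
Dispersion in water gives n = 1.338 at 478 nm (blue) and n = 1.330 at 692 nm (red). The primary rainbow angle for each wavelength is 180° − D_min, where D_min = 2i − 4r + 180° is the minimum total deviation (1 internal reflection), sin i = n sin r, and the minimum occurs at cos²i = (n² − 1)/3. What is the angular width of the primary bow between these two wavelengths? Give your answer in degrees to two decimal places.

1.16°

At 478 nm (n = 1.338): cos²i = 0.26341 → i = 59.120°, r = 39.899°, D_min = 138.643°, rainbow angle = 41.357°.
At 692 nm (n = 1.330): cos²i = 0.25630 → i = 59.585°, r = 40.422°, D_min = 137.484°, rainbow angle = 42.516°.
Angular width = |41.357° − 42.516°| = 1.160°.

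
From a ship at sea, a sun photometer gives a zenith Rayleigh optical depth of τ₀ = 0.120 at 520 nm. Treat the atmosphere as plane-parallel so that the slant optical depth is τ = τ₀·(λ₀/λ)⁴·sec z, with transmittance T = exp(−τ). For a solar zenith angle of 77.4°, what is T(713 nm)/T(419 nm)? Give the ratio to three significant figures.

3.16

Airmass: sec 77.4° = 4.5841.
τ(713 nm) = 0.120 × (520/713)⁴ × 4.5841 = 0.120 × 0.2829 × 4.5841 = 0.1556.
τ(419 nm) = 0.120 × (520/419)⁴ × 4.5841 = 0.120 × 2.3722 × 4.5841 = 1.3050.
T(713)/T(419) = exp(τ_B − τ_A) = exp(1.1493) = 3.1561.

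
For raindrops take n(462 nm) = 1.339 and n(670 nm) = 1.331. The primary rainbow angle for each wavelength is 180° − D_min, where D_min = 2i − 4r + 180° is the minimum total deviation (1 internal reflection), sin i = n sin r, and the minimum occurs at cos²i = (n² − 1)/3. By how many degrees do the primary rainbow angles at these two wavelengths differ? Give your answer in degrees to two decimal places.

1.16°

At 462 nm (n = 1.339): cos²i = 0.26431 → i = 59.062°, r = 39.834°, D_min = 138.786°, rainbow angle = 41.214°.
At 670 nm (n = 1.331): cos²i = 0.25719 → i = 59.527°, r = 40.356°, D_min = 137.630°, rainbow angle = 42.370°.
Angular width = |41.214° − 42.370°| = 1.156°.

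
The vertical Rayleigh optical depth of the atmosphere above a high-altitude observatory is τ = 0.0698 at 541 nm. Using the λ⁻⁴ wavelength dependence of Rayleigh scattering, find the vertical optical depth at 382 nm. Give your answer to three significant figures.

τ(382 nm) = τ(541 nm) × (541/382)⁴ = 0.0698 × (1.4162)⁴ = 0.0698 × 4.0229 = 0.2808.

0.281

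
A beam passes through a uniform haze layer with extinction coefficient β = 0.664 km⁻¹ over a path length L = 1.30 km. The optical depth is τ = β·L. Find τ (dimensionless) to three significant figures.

τ = β·L = 0.664 × 1.30 = 0.8632.

0.863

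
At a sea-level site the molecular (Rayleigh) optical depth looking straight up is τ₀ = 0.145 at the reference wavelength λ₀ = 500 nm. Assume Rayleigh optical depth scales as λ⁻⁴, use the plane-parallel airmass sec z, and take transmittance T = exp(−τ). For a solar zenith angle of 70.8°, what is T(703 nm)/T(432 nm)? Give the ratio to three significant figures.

1.97

Airmass: sec 70.8° = 3.0407.
τ(703 nm) = 0.145 × (500/703)⁴ × 3.0407 = 0.145 × 0.2559 × 3.0407 = 0.1128.
τ(432 nm) = 0.145 × (500/432)⁴ × 3.0407 = 0.145 × 1.7945 × 3.0407 = 0.7912.
T(703)/T(432) = exp(τ_B − τ_A) = exp(0.6784) = 1.9707.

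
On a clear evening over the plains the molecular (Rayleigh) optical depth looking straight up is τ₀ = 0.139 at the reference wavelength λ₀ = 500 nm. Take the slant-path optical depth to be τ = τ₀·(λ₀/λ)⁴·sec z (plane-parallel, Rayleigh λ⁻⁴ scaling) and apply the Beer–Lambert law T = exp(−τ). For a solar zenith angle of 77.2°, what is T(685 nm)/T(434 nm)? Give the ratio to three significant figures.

2.53

Airmass: sec 77.2° = 4.5137.
τ(685 nm) = 0.139 × (500/685)⁴ × 4.5137 = 0.139 × 0.2839 × 4.5137 = 0.1781.
τ(434 nm) = 0.139 × (500/434)⁴ × 4.5137 = 0.139 × 1.7617 × 4.5137 = 1.1053.
T(685)/T(434) = exp(τ_B − τ_A) = exp(0.9272) = 2.5273.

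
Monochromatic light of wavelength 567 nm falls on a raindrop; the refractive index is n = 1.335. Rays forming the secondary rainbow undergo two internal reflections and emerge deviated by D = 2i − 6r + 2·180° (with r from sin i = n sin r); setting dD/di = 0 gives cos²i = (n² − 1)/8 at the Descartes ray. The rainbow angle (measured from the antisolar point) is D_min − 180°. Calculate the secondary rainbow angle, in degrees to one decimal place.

cos²i = (1.78222 − 1)/8 = 0.09778; i = arccos(0.31269) = 71.778°.
sin r = sin 71.778°/1.335 = 0.71150; r = 45.357°.
D_min = 2·71.778° − 6·45.357° + 360° = 231.414°.
Rainbow angle = D_min − 180° = 51.414°.

51.4°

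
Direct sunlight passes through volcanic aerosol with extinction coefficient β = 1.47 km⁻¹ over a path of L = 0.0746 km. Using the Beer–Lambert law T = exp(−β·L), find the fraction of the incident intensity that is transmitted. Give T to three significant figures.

0.896

τ = β·L = 1.47 × 0.0746 = 0.1097.
T = exp(−0.1097) = 0.8961.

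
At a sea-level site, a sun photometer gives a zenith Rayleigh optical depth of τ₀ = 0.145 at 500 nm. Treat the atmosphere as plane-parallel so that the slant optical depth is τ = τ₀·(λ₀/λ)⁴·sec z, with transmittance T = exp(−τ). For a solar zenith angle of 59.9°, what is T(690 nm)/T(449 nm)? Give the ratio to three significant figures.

Airmass: sec 59.9° = 1.9940.
τ(690 nm) = 0.145 × (500/690)⁴ × 1.9940 = 0.145 × 0.2757 × 1.9940 = 0.0797.
τ(449 nm) = 0.145 × (500/449)⁴ × 1.9940 = 0.145 × 1.5378 × 1.9940 = 0.4446.
T(690)/T(449) = exp(τ_B − τ_A) = exp(0.3649) = 1.4404.

1.44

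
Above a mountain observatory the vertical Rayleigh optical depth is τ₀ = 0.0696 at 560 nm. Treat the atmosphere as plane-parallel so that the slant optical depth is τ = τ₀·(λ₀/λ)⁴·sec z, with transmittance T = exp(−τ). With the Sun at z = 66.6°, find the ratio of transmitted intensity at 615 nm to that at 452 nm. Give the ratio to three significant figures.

Airmass: sec 66.6° = 2.5180.
τ(615 nm) = 0.0696 × (560/615)⁴ × 2.5180 = 0.0696 × 0.6875 × 2.5180 = 0.1205.
τ(452 nm) = 0.0696 × (560/452)⁴ × 2.5180 = 0.0696 × 2.3561 × 2.5180 = 0.4129.
T(615)/T(452) = exp(τ_B − τ_A) = exp(0.2924) = 1.3397.

1.34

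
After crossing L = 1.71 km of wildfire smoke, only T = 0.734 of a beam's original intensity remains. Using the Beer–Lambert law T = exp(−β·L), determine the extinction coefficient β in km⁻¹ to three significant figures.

0.181 km⁻¹

Beer–Lambert: T = exp(−βL) ⇒ β = −ln(T)/L = −ln(0.734)/1.71 = 0.3092/1.71 = 0.1808 km⁻¹.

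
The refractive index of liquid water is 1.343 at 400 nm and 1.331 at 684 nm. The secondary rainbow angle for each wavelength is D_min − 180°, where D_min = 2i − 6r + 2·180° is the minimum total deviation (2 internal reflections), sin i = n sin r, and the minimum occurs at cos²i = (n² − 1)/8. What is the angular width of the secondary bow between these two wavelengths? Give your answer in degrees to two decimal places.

3.11°

At 400 nm (n = 1.343): cos²i = 0.10046 → i = 71.522°, r = 44.928°, D_min = 233.478°, rainbow angle = 53.478°.
At 684 nm (n = 1.331): cos²i = 0.09645 → i = 71.907°, r = 45.575°, D_min = 230.365°, rainbow angle = 50.365°.
Angular width = |53.478° − 50.365°| = 3.113°.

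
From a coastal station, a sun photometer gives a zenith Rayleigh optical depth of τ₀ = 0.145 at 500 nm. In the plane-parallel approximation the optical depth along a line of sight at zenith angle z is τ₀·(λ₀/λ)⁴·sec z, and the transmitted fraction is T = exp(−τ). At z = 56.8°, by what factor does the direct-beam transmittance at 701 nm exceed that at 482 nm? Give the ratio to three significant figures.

Airmass: sec 56.8° = 1.8263.
τ(701 nm) = 0.145 × (500/701)⁴ × 1.8263 = 0.145 × 0.2588 × 1.8263 = 0.0685.
τ(482 nm) = 0.145 × (500/482)⁴ × 1.8263 = 0.145 × 1.1580 × 1.8263 = 0.3066.
T(701)/T(482) = exp(τ_B − τ_A) = exp(0.2381) = 1.2688.

1.27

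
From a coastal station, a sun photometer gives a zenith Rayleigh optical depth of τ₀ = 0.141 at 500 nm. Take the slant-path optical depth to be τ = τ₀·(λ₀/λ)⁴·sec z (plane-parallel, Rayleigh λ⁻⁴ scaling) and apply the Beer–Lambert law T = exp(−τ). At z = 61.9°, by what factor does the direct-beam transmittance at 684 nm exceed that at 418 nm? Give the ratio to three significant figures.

Airmass: sec 61.9° = 2.1231.
τ(684 nm) = 0.141 × (500/684)⁴ × 2.1231 = 0.141 × 0.2855 × 2.1231 = 0.0855.
τ(418 nm) = 0.141 × (500/418)⁴ × 2.1231 = 0.141 × 2.0473 × 2.1231 = 0.6129.
T(684)/T(418) = exp(τ_B − τ_A) = exp(0.5274) = 1.6945.

1.69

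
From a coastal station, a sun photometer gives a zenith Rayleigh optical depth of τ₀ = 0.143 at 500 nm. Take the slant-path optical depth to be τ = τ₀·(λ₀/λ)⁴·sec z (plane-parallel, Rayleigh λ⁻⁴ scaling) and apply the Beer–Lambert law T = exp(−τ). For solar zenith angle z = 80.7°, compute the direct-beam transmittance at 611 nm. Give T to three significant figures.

0.672

sec 80.7° = 6.1880.
τ = 0.143 × (500/611)⁴ × 6.1880 = 0.143 × 0.4485 × 6.1880 = 0.3968.
T = exp(−0.3968) = 0.6725.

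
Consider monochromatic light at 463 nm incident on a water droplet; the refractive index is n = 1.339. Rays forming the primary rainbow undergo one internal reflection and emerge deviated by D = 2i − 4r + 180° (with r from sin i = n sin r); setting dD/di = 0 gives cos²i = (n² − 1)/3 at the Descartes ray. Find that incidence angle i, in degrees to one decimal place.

cos²i = (1.339² − 1)/3 = (1.79292 − 1)/3 = 0.26431.
cos i = 0.51411, so i = 59.062°.

59.1°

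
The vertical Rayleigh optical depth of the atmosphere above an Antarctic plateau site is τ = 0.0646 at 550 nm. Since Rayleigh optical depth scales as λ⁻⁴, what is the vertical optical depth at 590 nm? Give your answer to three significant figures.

τ(590 nm) = τ(550 nm) × (550/590)⁴ = 0.0646 × (0.9322)⁴ = 0.0646 × 0.7552 = 0.0488.

0.0488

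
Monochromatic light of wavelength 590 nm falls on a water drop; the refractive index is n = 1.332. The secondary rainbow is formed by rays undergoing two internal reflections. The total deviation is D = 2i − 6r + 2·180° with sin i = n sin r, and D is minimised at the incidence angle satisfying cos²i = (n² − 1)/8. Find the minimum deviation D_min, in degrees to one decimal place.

cos²i = (1.77422 − 1)/8 = 0.09678; i = arccos(0.31109) = 71.875°.
sin r = sin 71.875°/1.332 = 0.71350; r = 45.520°.
D_min = 2·71.875° − 6·45.520° + 360° = 230.628°.

230.6°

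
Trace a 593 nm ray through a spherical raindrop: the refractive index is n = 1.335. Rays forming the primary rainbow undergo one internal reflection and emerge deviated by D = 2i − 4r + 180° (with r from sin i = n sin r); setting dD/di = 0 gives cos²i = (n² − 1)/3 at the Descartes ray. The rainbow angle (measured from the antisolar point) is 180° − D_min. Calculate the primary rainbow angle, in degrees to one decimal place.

41.8°

cos²i = (1.78222 − 1)/3 = 0.26074; i = arccos(0.51063) = 59.294°.
sin r = sin 59.294°/1.335 = 0.64405; r = 40.094°.
D_min = 2·59.294° − 4·40.094° + 180° = 138.212°.
Rainbow angle = 180° − D_min = 41.788°.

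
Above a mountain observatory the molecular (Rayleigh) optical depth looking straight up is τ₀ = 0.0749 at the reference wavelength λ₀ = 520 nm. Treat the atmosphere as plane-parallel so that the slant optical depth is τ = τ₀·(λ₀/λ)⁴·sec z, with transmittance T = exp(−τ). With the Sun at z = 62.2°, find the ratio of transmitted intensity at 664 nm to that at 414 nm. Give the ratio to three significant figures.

1.40

Airmass: sec 62.2° = 2.1441.
τ(664 nm) = 0.0749 × (520/664)⁴ × 2.1441 = 0.0749 × 0.3761 × 2.1441 = 0.0604.
τ(414 nm) = 0.0749 × (520/414)⁴ × 2.1441 = 0.0749 × 2.4889 × 2.1441 = 0.3997.
T(664)/T(414) = exp(τ_B − τ_A) = exp(0.3393) = 1.4040.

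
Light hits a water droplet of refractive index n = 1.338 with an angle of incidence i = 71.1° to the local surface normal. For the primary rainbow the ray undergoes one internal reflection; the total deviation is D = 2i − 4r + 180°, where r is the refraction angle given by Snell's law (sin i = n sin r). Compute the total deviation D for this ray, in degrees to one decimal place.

142.2°

sin r = sin 71.1° / 1.338 = 0.9461/1.338 = 0.7071; r = 45.00°.
D = 2·71.1° − 4·45.00° + 180° = 142.20° − 179.99° + 180° = 142.21°.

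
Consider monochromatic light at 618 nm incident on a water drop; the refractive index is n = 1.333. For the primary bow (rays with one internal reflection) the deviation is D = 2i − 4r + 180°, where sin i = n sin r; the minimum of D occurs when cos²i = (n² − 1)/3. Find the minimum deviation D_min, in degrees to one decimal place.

137.9°

cos²i = (1.77689 − 1)/3 = 0.25896; i = arccos(0.50888) = 59.410°.
sin r = sin 59.410°/1.333 = 0.64579; r = 40.225°.
D_min = 2·59.410° − 4·40.225° + 180° = 137.922°.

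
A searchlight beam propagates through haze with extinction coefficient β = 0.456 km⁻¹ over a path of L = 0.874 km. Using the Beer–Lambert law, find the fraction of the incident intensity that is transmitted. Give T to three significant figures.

τ = β·L = 0.456 × 0.874 = 0.3985.
T = exp(−0.3985) = 0.6713.

0.671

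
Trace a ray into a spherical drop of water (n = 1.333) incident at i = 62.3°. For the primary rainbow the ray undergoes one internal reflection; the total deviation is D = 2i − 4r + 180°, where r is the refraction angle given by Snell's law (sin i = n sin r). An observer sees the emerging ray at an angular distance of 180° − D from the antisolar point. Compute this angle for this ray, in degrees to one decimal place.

sin r = sin 62.3° / 1.333 = 0.8854/1.333 = 0.6642; r = 41.62°.
D = 2·62.3° − 4·41.62° + 180° = 124.60° − 166.49° + 180° = 138.11°.
Angle from antisolar point = 180° − D = 41.89°.

41.9°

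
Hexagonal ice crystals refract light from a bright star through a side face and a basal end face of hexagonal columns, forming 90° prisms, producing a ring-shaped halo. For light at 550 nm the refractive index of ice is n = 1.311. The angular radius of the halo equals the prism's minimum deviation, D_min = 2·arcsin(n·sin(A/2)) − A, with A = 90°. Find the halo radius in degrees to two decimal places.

n·sin(A/2) = 1.311 × sin 45° = 1.311 × 0.7071 = 0.9270.
D_min = 2·arcsin(0.9270) − 90° = 2 × 67.974° − 90° = 45.949°.

45.95°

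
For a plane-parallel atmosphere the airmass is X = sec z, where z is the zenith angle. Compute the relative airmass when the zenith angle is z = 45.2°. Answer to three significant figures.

X = sec z = 1/cos 45.2° = 1/0.7046 = 1.4192.

1.42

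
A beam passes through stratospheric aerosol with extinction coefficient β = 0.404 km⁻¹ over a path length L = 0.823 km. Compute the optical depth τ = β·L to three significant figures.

τ = β·L = 0.404 × 0.823 = 0.3325.

0.332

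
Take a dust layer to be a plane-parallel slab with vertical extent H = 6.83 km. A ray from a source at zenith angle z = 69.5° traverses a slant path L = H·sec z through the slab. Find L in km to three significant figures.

19.5 km

sec z = 1/cos 69.5° = 2.8555.
L = 6.83 × 2.8555 = 19.503 km.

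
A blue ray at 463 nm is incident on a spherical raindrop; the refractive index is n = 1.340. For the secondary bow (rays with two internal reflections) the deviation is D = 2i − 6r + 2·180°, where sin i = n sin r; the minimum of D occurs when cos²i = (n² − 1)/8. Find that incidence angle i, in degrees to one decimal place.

71.6°

cos²i = (1.340² − 1)/8 = (1.79560 − 1)/8 = 0.09945.
cos i = 0.31536, so i = 71.618°.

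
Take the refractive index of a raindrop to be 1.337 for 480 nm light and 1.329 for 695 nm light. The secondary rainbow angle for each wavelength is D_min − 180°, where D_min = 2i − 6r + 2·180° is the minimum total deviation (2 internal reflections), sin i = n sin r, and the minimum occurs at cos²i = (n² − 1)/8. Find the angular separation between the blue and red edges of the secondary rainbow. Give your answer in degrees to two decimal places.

2.10°

At 480 nm (n = 1.337): cos²i = 0.09845 → i = 71.714°, r = 45.249°, D_min = 231.934°, rainbow angle = 51.934°.
At 695 nm (n = 1.329): cos²i = 0.09578 → i = 71.972°, r = 45.685°, D_min = 229.837°, rainbow angle = 49.837°.
Angular width = |51.934° − 49.837°| = 2.097°.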